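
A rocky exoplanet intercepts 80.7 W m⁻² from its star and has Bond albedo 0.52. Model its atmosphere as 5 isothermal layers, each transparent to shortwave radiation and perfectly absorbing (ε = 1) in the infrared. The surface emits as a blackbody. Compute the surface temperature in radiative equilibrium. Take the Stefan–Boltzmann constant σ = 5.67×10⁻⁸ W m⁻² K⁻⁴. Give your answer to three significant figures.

OLR = S(1−α)/4 = 9.684 W m⁻²; the top layer radiates at T_e = 114.3 K.
Layer-by-layer balance gives σT_s⁴ = (N+1)σT_e⁴, so T_s = 6^¼·114.3 = 178.9 K.

179 kelvin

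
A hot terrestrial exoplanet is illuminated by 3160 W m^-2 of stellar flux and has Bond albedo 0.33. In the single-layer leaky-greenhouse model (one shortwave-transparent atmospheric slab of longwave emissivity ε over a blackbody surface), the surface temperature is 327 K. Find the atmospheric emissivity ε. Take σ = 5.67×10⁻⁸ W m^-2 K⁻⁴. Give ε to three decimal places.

TOA balance gives T_e = 310.8 K.
T_s⁴ = T_e⁴·2/(2−ε) → ε = 2 − 2(T_e/T_s)⁴ = 2 − 2·(310.8/327)⁴ = 0.3671.

0.367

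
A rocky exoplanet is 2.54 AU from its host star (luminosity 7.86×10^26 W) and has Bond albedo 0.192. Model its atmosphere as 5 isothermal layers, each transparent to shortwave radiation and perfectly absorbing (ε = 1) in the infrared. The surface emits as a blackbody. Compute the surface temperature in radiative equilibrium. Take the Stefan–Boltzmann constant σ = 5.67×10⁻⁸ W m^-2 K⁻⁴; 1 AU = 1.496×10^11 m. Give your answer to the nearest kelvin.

310 K

d = 2.54 × 1.496×10^11 m = 3.800×10^11 m.
Spreading L over a sphere of radius d: S = 7.86×10^26/(4π·3.80×10^11²) = 433.2 W m^-2.
Top-of-atmosphere balance: σT_e⁴ = S(1−α)/4 = 87.51 W m^-2 → T_e = 198.2 K.
For an N-layer opaque stack, T_s⁴ = (N+1)T_e⁴, hence T_s = (6)^(1/4)×198.2 K = 310.2 K.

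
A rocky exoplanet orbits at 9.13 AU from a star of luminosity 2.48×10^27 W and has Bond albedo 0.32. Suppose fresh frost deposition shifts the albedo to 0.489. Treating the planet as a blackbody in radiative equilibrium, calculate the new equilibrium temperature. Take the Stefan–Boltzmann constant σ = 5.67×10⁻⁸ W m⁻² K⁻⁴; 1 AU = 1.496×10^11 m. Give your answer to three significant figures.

d = 9.13 × 1.496×10^11 m = 1.366×10^12 m.
S = L/(4πd²) = 105.8 W m⁻².
New equilibrium: T₂ = [(1−0.489)·105.8/(4σ)]^(1/4) = 124.3 K.

124 K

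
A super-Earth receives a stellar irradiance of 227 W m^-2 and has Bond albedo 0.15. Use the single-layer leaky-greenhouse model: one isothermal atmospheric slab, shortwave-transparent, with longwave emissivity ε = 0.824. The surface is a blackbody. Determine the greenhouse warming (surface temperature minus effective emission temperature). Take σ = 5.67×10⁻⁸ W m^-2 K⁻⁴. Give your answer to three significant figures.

Effective emission temperature (TOA balance): σT_e⁴ = S(1−α)/4 = 48.24 W m^-2 → T_e = 170.8 K.
The surface balance (absorbed SW + ε·downward IR = σT_s⁴) with T_a⁴ = T_s⁴/2 reduces to T_s = T_e·[2/(2−ε)]^¼ = 195.0 K.
T_s − T_e = 195.0 − 170.8 = 24.25 K.

24.2 kelvin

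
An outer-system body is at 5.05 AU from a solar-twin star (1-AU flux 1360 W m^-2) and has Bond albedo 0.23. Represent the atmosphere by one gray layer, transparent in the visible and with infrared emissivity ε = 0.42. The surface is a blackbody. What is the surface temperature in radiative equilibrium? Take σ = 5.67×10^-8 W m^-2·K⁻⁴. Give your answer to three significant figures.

Flux at the orbit: S = 1360/(5.05)² = 53.33 W m^-2.
The planet radiates to space at T_e = [S(1−α)/(4σ)]^(1/4) = 116.0 K.
The surface balance (absorbed SW + ε·downward IR = σT_s⁴) with T_a⁴ = T_s⁴/2 reduces to T_s = T_e·[2/(2−ε)]^¼ = 123.0 K.

123 K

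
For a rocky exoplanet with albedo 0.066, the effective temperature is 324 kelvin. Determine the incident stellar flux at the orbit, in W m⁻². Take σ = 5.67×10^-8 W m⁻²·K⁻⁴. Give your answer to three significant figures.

From S(1−α)/4 = σT⁴: S = 4σT⁴/(1−α).
σT⁴ = 5.67×10⁻⁸·(324)⁴ = 624.8 W m⁻².
S = 4·624.8/0.934 = 2676 W m⁻².

2680 W m⁻²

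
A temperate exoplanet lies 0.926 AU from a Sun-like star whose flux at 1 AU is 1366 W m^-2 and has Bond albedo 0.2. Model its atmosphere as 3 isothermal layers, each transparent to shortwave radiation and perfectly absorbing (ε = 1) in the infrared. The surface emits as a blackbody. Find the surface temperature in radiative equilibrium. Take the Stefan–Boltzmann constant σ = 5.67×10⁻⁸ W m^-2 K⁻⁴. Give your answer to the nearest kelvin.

387 kelvin

Flux at the orbit: S = 1366/(0.926)² = 1593 W m^-2.
OLR = S(1−α)/4 = 318.6 W m^-2; the top layer radiates at T_e = 273.8 K.
Layer-by-layer balance gives σT_s⁴ = (N+1)σT_e⁴, so T_s = 4^¼·273.8 = 387.2 K.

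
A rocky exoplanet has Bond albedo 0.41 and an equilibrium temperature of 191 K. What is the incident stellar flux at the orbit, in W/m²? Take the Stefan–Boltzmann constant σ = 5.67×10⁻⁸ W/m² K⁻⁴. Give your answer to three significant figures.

Invert the energy balance for S: S = 4σT⁴/(1−α).
The emitted flux is σT⁴ = 75.46 W/m².
So S = 4×75.46/(1−0.41) = 511.6 W/m².

512 W/m²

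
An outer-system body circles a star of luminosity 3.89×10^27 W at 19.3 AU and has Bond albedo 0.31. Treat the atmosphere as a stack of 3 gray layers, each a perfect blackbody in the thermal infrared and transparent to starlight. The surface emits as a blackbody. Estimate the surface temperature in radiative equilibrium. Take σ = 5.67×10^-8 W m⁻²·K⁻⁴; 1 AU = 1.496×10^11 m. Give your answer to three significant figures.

d = 19.3 × 1.496×10^11 m = 2.887×10^12 m.
S = L/(4πd²) = 37.13 W m⁻².
OLR = S(1−α)/4 = 6.405 W m⁻²; the top layer radiates at T_e = 103.1 K.
For an N-layer opaque stack, T_s⁴ = (N+1)T_e⁴, hence T_s = (4)^(1/4)×103.1 K = 145.8 K.

146 K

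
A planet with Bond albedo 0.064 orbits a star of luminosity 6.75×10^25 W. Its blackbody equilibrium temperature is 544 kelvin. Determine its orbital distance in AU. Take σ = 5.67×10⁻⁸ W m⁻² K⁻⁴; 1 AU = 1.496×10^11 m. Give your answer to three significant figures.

0.106 AU

Required flux: S = 4σT⁴/(1−α) = 21220 W m⁻².
Then d = [L/(4πS)]^(1/2) = 1.591×10^10 m, i.e. 0.1063 AU.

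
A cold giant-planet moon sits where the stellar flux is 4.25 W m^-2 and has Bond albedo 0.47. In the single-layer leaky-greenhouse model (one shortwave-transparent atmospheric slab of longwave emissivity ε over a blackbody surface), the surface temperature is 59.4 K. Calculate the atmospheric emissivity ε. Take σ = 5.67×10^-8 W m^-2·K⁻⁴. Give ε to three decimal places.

0.404

TOA balance gives T_e = 56.14 K.
Since (2−ε)/2 = (T_e/T_s)⁴ = 0.7978, ε = 0.4045.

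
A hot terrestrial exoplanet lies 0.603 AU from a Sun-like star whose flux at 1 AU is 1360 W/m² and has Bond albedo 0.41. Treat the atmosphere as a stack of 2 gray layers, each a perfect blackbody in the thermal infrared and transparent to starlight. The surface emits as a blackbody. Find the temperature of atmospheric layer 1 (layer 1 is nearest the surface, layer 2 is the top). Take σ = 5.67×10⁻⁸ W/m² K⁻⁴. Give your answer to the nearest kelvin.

373 K

By the inverse-square law, S = 1360/0.603² = 3740 W/m².
OLR = S(1−α)/4 = 551.7 W/m²; the top layer radiates at T_e = 314.1 K.
In the N-layer model, layer k (counted from the surface) has T_k = (N+1−k)^(1/4)·T_e.
With k = 1: T_1 = (2+1−1)^¼·314.1 K = 373.5 K.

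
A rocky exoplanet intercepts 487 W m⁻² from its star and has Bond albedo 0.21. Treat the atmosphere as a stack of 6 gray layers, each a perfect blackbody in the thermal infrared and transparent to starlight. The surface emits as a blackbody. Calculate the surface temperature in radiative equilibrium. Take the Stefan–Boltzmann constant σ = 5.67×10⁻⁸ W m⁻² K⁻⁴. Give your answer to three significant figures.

The effective emission temperature is T_e = [S(1−α)/(4σ)]^¼ = 202.9 K.
Layer-by-layer balance gives σT_s⁴ = (N+1)σT_e⁴, so T_s = 7^¼·202.9 = 330.1 K.

330 K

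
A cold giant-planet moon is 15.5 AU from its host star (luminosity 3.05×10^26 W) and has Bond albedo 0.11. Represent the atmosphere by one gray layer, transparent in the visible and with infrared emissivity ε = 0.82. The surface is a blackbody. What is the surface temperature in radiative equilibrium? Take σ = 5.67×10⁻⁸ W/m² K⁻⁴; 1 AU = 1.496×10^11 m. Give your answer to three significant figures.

74.0 K

d = 15.5 × 1.496×10^11 m = 2.319×10^12 m.
S = L/(4πd²) = 4.514 W/m².
At the top of the atmosphere, σT_e⁴ = S(1−α)/4 = 1.004 W/m², giving T_e = 64.88 K.
The surface balance (absorbed SW + ε·downward IR = σT_s⁴) with T_a⁴ = T_s⁴/2 reduces to T_s = T_e·[2/(2−ε)]^¼ = 74.02 K.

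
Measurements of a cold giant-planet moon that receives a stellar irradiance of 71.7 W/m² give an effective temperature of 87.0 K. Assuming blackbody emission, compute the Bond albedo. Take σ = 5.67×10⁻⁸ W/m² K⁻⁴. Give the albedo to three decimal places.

0.819

From σT⁴ = S(1−α)/4 we invert for α: 1−α = 4σT⁴/S.
σT⁴ = 3.248 W/m², so 4σT⁴ = 12.99 W/m².
Hence α = 1 − 12.99/71.70 = 0.8188.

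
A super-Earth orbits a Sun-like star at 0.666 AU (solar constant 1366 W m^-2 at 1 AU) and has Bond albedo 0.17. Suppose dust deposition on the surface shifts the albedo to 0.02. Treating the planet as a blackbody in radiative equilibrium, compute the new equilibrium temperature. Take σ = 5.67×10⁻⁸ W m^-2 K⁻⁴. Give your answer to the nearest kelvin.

340 kelvin

Irradiance scales as 1/d², so S = 1366 W m^-2 × (1/0.666)² = 3080 W m^-2.
T₂ = [S(1−α₂)/(4σ)]^(1/4) = [3080·0.98/(4σ)]^(1/4) = 339.6 K.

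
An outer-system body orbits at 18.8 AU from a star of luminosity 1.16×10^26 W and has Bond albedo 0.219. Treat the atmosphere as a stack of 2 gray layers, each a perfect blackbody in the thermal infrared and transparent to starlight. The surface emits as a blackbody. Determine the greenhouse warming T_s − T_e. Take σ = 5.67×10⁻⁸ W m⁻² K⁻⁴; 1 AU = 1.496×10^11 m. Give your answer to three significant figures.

Orbital distance: d = 18.8 AU = 2.812×10^12 m.
Flux at the orbit: S = L/(4πd²) = 1.16×10^26/(4π·(2.81×10^12)²) = 1.167 W m⁻².
OLR = S(1−α)/4 = 0.2279 W m⁻²; the top layer radiates at T_e = 44.77 K.
T_s = (N+1)^(1/4)·T_e = 58.93 K.
So the greenhouse effect raises the surface by 58.93 − 44.77 = 14.15 K.

14.2 K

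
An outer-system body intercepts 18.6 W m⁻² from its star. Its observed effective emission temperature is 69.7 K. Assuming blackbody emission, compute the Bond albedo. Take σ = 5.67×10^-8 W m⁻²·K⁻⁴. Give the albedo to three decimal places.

Rearranging the radiative balance, α = 1 − 4σT⁴/S.
σT⁴ = 1.338 W m⁻², so 4σT⁴ = 5.353 W m⁻².
Hence α = 1 − 5.353/18.60 = 0.7122.

0.712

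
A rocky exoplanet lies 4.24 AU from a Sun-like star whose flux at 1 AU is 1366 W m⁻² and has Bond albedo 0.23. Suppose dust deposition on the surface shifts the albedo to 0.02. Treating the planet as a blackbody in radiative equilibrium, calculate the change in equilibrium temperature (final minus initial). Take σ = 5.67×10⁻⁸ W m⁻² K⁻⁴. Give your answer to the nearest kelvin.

8 K

Flux at the orbit: S = 1366/(4.24)² = 75.98 W m⁻².
Initial: T₁ = [S(1−0.23)/(4σ)]^(1/4) = 126.7 K.
Final:   T₂ = [S(1−0.02)/(4σ)]^(1/4) = 134.6 K.
Change: 134.6 − 126.7 = 7.876 K.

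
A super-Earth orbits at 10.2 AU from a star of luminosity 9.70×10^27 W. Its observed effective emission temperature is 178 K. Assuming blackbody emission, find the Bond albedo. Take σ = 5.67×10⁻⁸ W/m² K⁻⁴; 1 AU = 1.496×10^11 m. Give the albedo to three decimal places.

0.313

d = 10.2 × 1.496×10^11 m = 1.526×10^12 m.
S = L/(4πd²) = 331.5 W/m².
Energy balance: S(1−α)/4 = σT⁴, so 1−α = 4σT⁴/S.
4σT⁴ = 4·5.67×10⁻⁸·(178)⁴ = 227.7 W/m².
1−α = 227.7/331.5 = 0.6868, so α = 0.3132.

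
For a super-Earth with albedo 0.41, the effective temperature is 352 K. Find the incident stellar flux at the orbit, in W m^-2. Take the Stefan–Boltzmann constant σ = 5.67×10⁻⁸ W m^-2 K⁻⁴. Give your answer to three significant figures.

From S(1−α)/4 = σT⁴: S = 4σT⁴/(1−α).
σT⁴ = 5.67×10⁻⁸·(352)⁴ = 870.5 W m^-2.
So S = 4×870.5/(1−0.41) = 5901 W m^-2.

5900 W m^-2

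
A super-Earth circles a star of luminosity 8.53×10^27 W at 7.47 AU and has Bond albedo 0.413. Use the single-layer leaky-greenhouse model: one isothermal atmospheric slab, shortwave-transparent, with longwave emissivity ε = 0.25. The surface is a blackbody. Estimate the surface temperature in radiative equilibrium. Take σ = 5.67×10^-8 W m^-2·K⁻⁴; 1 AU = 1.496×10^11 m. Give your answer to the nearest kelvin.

200 K

d = 7.47 × 1.496×10^11 m = 1.118×10^12 m.
S = L/(4πd²) = 543.5 W m^-2.
Effective emission temperature (TOA balance): σT_e⁴ = S(1−α)/4 = 79.77 W m^-2 → T_e = 193.7 K.
Surface balance with a leaky layer gives σT_s⁴ = σT_e⁴·2/(2−ε), so T_s = T_e·[2/(2−0.25)]^(1/4) = 200.2 K.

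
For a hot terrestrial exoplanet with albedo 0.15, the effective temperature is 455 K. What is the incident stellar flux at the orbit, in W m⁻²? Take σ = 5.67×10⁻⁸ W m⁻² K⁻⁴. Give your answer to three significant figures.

From S(1−α)/4 = σT⁴: S = 4σT⁴/(1−α).
σT⁴ = 5.67×10⁻⁸·(455)⁴ = 2430 W m⁻².
So S = 4×2430/(1−0.15) = 11440 W m⁻².

11400 W m⁻²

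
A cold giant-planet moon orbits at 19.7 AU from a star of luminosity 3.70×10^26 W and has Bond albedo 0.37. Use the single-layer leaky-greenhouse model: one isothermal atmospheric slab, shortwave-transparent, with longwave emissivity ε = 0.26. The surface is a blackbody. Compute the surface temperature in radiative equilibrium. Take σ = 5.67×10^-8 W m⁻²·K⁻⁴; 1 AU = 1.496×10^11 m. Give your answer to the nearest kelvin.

57 K

Orbital distance: d = 19.7 AU = 2.947×10^12 m.
S = L/(4πd²) = 3.390 W m⁻².
The planet radiates to space at T_e = [S(1−α)/(4σ)]^(1/4) = 55.40 K.
Surface balance with a leaky layer gives σT_s⁴ = σT_e⁴·2/(2−ε), so T_s = T_e·[2/(2−0.26)]^(1/4) = 57.36 K.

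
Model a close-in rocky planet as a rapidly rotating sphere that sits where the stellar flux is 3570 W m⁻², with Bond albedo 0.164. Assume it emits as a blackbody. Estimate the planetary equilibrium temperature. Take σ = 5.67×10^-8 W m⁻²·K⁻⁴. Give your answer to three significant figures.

339 kelvin

The planet absorbs (1−α)S over its disc πR² and re-emits over 4πR², so the mean absorbed flux is (1−0.164)·3570/4 = 746.1 W m⁻².
In equilibrium σT⁴ equals this, so T = 338.7 K.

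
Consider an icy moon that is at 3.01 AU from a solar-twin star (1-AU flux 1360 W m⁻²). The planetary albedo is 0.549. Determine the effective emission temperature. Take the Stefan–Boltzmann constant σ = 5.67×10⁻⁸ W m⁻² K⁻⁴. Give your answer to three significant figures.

Irradiance scales as 1/d², so S = 1360 W m⁻² × (1/3.01)² = 150.1 W m⁻².
The planet absorbs (1−α)S over its disc πR² and re-emits over 4πR², so the mean absorbed flux is (1−0.549)·150.1/4 = 16.92 W m⁻².
Balancing against σT⁴: T = (16.92/5.67×10⁻⁸)^(1/4) = 131.4 K.

131 K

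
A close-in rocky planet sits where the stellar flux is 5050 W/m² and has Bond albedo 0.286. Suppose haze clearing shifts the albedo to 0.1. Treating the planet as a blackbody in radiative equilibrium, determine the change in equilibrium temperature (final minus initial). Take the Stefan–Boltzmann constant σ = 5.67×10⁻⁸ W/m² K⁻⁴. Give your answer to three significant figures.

21.2 K

Initial: T₁ = [S(1−0.286)/(4σ)]^(1/4) = 355.1 K.
Final:   T₂ = [S(1−0.1)/(4σ)]^(1/4) = 376.2 K.
ΔT = T₂ − T₁ = 21.16 K.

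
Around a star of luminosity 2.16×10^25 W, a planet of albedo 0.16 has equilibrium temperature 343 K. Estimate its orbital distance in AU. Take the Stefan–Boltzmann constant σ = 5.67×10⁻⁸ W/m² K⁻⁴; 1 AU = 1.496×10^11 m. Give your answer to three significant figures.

Required flux: S = 4σT⁴/(1−α) = 3737 W/m².
Then d = [L/(4πS)]^(1/2) = 2.145×10^10 m, i.e. 0.1434 AU.

0.143 AU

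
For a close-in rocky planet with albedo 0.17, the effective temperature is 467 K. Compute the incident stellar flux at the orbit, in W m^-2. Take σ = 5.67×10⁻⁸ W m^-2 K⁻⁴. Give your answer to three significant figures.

Invert the energy balance for S: S = 4σT⁴/(1−α).
σT⁴ = 5.67×10⁻⁸·(467)⁴ = 2697 W m^-2.
S = 4·2697/0.83 = 13000 W m^-2.

13000 W m^-2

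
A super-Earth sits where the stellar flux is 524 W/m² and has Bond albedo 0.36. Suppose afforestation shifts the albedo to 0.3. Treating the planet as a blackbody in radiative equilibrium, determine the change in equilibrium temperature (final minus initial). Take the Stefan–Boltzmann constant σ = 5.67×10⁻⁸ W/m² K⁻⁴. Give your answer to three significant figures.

4.44 K

Before: T₁ = [524.0·0.64/(4σ)]^(1/4) = 196.1 K.
Final:   T₂ = [S(1−0.3)/(4σ)]^(1/4) = 200.5 K.
Change: 200.5 − 196.1 = 4.443 K.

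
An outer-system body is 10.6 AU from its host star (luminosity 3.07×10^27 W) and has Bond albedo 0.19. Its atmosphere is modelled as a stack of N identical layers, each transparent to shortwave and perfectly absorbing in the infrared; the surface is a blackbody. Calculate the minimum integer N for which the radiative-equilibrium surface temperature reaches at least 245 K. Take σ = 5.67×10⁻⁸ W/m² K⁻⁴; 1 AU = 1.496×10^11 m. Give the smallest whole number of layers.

10

Orbital distance: d = 10.6 AU = 1.586×10^12 m.
Flux at the orbit: S = L/(4πd²) = 3.07×10^27/(4π·(1.59×10^12)²) = 97.15 W/m².
Top-of-atmosphere balance: σT_e⁴ = S(1−α)/4 = 19.67 W/m² → T_e = 136.5 K.
Need (N+1)T_e⁴ ≥ T_s⁴, i.e. N+1 ≥ (245/136.5)⁴ = 10.384.
So N ≥ 9.384; the smallest integer is N = 10.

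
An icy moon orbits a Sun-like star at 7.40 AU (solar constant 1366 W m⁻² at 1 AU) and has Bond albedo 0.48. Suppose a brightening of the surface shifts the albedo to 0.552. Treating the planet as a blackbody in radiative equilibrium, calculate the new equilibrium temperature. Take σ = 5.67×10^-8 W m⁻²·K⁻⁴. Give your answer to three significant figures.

83.8 kelvin

Irradiance scales as 1/d², so S = 1366 W m⁻² × (1/7.40)² = 24.95 W m⁻².
New equilibrium: T₂ = [(1−0.552)·24.95/(4σ)]^(1/4) = 83.78 K.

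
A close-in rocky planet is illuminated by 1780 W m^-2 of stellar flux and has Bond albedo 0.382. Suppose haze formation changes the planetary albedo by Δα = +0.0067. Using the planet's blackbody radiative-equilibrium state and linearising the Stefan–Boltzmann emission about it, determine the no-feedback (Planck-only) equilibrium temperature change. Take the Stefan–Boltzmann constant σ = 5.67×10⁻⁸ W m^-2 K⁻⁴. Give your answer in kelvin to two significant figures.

-0.72 K

Reference equilibrium: T_e = [S(1−α)/(4σ)]^(1/4) = 263.9 K.
The change in absorbed flux is Δ[S(1−α)/4] = −SΔα/4 = -2.982 W m^-2.
The Planck feedback parameter is 4σT_e³ = 4.168 W m^-2/K.
So ΔT₀ = -2.982/4.168 = -0.715 K.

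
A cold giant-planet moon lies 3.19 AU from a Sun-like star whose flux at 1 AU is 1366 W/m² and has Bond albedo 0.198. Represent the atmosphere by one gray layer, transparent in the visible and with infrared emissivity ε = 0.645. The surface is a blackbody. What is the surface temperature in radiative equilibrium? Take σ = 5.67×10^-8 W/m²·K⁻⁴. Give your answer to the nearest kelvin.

Irradiance scales as 1/d², so S = 1366 W/m² × (1/3.19)² = 134.2 W/m².
Effective emission temperature (TOA balance): σT_e⁴ = S(1−α)/4 = 26.91 W/m² → T_e = 147.6 K.
Surface balance with a leaky layer gives σT_s⁴ = σT_e⁴·2/(2−ε), so T_s = T_e·[2/(2−0.645)]^(1/4) = 162.7 K.

163 K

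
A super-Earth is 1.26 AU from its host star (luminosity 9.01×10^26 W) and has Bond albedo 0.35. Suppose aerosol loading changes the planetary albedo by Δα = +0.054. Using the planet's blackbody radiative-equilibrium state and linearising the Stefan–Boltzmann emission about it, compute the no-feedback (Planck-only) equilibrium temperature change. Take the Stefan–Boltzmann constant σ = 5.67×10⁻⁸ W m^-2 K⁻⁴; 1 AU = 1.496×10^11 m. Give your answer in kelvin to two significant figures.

-5.7 K

Orbital distance: d = 1.26 AU = 1.885×10^11 m.
Flux at the orbit: S = L/(4πd²) = 9.01×10^26/(4π·(1.88×10^11)²) = 2018 W m^-2.
The baseline emission temperature is T_e = 275.8 K.
ΔF = −(S/4)Δα = −(2018/4)×(+0.054) = -27.24 W m^-2.
Linearising σT⁴ gives d(σT⁴)/dT = 4σT_e³ = 4.756 W m^-2 per K.
ΔT₀ = ΔF/λ_P = -27.24/4.756 = -5.73 K.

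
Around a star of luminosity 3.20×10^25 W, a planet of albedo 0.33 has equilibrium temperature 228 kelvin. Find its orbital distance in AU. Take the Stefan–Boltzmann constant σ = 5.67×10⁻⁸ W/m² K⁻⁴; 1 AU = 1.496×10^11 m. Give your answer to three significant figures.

The flux needed for this T is 4σT⁴/(1−0.33) = 914.8 W/m².
S = L/(4πd²) → d = √(L/4πS) = √(3.20×10^25/(4π·914.8)) = 5.276×10^10 m = 0.3527 AU.

0.353 AU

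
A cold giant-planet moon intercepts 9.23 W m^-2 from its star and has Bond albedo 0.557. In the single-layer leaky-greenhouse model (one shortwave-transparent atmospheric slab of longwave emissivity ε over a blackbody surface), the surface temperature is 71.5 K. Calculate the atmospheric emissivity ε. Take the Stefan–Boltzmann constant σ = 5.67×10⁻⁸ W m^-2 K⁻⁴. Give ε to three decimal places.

First, T_e = [9.230·(1−0.557)/(4σ)]^(1/4) = 65.16 K.
Inverting T_s⁴ = 2T_e⁴/(2−ε): (T_e/T_s)⁴ = 0.6898, so ε = 2(1 − 0.6898) = 0.6204.

0.620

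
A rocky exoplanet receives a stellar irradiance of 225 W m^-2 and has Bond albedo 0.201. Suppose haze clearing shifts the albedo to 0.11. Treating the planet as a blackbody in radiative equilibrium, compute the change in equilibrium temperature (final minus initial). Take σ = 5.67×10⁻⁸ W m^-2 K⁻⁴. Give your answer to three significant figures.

Initial: T₁ = [S(1−0.201)/(4σ)]^(1/4) = 167.8 K.
Final:   T₂ = [S(1−0.11)/(4σ)]^(1/4) = 172.4 K.
ΔT = T₂ − T₁ = 4.586 K.

4.59 K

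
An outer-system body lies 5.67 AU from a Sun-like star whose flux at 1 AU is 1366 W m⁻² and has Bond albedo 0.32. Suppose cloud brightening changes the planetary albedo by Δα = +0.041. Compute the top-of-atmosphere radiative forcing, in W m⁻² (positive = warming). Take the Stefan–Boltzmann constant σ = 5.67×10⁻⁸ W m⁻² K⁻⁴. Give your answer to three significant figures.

Irradiance scales as 1/d², so S = 1366 W m⁻² × (1/5.67)² = 42.49 W m⁻².
ΔF = −(S/4)Δα = −(42.49/4)×(+0.041) = -0.4355 W m⁻².

-0.436 W m⁻²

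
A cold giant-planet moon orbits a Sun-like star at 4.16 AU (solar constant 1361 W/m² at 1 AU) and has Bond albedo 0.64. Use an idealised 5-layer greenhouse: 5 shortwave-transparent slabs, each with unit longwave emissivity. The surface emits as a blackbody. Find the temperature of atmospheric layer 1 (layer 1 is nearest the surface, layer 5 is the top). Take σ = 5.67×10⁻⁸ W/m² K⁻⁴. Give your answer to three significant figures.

Flux at the orbit: S = 1361/(4.16)² = 78.65 W/m².
Top-of-atmosphere balance: σT_e⁴ = S(1−α)/4 = 7.078 W/m² → T_e = 105.7 K.
The net upward flux σT_e⁴ is constant between every pair of levels, so T_k⁴ = (N+1−k)T_e⁴.
With k = 1: T_1 = (5+1−1)^¼·105.7 K = 158.1 K.

158 kelvin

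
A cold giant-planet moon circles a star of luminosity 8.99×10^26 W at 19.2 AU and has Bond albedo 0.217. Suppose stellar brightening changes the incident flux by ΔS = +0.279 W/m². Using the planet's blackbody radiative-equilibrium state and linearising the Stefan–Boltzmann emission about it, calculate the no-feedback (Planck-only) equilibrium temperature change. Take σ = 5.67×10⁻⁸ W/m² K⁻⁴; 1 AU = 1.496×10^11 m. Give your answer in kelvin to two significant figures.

d = 19.2 × 1.496×10^11 m = 2.872×10^12 m.
Flux at the orbit: S = L/(4πd²) = 8.99×10^26/(4π·(2.87×10^12)²) = 8.671 W/m².
The baseline emission temperature is T_e = 73.97 K.
ΔF = Δ[S(1−α)]/4 = (1−0.217)·+0.279/4 = 0.05461 W/m².
Linearising σT⁴ gives d(σT⁴)/dT = 4σT_e³ = 0.09179 W/m² per K.
ΔT₀ = ΔF/λ_P = 0.05461/0.09179 = 0.595 K.

0.59 K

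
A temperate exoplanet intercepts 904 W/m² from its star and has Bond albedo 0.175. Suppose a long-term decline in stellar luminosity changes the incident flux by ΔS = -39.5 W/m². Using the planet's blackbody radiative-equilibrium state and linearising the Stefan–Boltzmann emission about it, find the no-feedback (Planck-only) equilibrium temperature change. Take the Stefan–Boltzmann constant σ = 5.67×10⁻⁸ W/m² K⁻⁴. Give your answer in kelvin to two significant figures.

-2.6 kelvin

Reference equilibrium: T_e = [S(1−α)/(4σ)]^(1/4) = 239.5 K.
ΔF = Δ[S(1−α)]/4 = (1−0.175)·-39.5/4 = -8.147 W/m².
Linearising σT⁴ gives d(σT⁴)/dT = 4σT_e³ = 3.114 W/m² per K.
So ΔT₀ = -8.147/3.114 = -2.62 K.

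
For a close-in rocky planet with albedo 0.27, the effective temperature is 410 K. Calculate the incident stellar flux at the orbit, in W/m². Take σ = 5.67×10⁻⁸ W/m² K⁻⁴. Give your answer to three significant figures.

8780 W/m²

From S(1−α)/4 = σT⁴: S = 4σT⁴/(1−α).
The emitted flux is σT⁴ = 1602 W/m².
So S = 4×1602/(1−0.27) = 8779 W/m².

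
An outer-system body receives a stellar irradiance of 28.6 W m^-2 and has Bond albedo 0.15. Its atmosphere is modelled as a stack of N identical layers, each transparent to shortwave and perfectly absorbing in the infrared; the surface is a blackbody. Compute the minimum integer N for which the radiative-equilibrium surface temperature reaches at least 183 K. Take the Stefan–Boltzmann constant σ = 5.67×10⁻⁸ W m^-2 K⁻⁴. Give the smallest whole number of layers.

10

OLR = S(1−α)/4 = 6.078 W m^-2; the top layer radiates at T_e = 101.8 K.
Since T_s⁴ = (N+1)T_e⁴, we need N ≥ (T_s/T_e)⁴ − 1 = 9.463.
Rounding up, N = 10.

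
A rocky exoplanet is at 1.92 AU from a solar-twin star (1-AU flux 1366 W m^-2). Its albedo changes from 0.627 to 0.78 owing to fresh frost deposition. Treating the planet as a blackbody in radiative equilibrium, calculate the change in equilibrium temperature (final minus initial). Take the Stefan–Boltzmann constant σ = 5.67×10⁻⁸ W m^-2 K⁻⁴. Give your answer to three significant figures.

Irradiance scales as 1/d², so S = 1366 W m^-2 × (1/1.92)² = 370.6 W m^-2.
Before: T₁ = [370.6·0.373/(4σ)]^(1/4) = 157.1 K.
With α = 0.78, T₂ = 137.7 K.
ΔT = T₂ − T₁ = -19.43 K.

-19.4 kelvin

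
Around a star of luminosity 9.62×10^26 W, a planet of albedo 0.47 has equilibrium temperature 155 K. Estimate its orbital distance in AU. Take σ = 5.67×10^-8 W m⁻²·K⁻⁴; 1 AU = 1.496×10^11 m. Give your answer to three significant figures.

3.72 AU

The flux needed for this T is 4σT⁴/(1−0.47) = 247.0 W m⁻².
From L = 4πd²S, d = √(9.62×10^26/(4π·247.0)) = 5.567×10^11 m = 3.721 AU.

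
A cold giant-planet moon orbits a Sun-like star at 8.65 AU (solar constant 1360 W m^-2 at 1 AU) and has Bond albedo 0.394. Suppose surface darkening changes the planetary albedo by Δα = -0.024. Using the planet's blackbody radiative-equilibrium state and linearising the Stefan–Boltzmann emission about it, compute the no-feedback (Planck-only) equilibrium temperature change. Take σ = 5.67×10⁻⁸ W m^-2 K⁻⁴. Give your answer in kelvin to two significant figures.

0.83 K

By the inverse-square law, S = 1360/8.65² = 18.18 W m^-2.
Unperturbed T_e = [18.18·(1−0.394)/(4σ)]^¼ = 83.48 K.
TOA radiative forcing: ΔF = −S·Δα/4 = −18.18·(-0.024)/4 = 0.1091 W m^-2.
The Planck feedback parameter is 4σT_e³ = 0.1319 W m^-2/K.
So ΔT₀ = 0.1091/0.1319 = 0.827 K.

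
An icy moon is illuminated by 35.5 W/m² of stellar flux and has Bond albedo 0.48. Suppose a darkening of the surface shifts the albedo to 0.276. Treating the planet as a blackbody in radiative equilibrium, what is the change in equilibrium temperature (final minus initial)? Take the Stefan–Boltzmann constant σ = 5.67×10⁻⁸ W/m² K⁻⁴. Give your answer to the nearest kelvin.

Initial: T₁ = [S(1−0.48)/(4σ)]^(1/4) = 94.98 K.
After:  T₂ = [35.50·0.724/(4σ)]^(1/4) = 103.2 K.
Change: 103.2 − 94.98 = 8.193 K.

8 K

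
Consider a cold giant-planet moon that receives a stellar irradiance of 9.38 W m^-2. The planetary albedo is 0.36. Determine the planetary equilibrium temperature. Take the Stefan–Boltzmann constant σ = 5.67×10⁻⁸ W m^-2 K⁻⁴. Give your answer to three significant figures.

71.7 kelvin

The planet absorbs (1−α)S over its disc πR² and re-emits over 4πR², so the mean absorbed flux is (1−0.36)·9.380/4 = 1.501 W m^-2.
Balancing against σT⁴: T = (1.501/5.67×10⁻⁸)^(1/4) = 71.73 K.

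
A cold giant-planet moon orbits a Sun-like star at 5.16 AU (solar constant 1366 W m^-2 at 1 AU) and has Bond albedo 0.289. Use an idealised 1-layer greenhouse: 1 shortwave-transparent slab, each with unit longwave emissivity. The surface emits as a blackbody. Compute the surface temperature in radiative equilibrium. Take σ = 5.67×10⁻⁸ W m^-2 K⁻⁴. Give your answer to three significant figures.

Irradiance scales as 1/d², so S = 1366 W m^-2 × (1/5.16)² = 51.30 W m^-2.
OLR = S(1−α)/4 = 9.119 W m^-2; the top layer radiates at T_e = 112.6 K.
With N = 1 opaque layers, T_s = (N+1)^(1/4)·T_e = 2^(1/4)·112.6 = 133.9 K.

134 kelvin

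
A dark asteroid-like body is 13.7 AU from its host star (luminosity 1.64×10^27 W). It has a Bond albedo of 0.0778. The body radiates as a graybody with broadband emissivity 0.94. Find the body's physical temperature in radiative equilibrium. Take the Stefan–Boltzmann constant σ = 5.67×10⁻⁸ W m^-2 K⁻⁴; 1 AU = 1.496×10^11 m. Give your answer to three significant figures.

108 K

d = 13.7 × 1.496×10^11 m = 2.050×10^12 m.
Flux at the orbit: S = L/(4πd²) = 1.64×10^27/(4π·(2.05×10^12)²) = 31.07 W m^-2.
Absorbed flux (global mean): S(1−α)/4 = 31.07·0.922/4 = 7.163 W m^-2.
Equating to εσT⁴ with ε = 0.94: T = (7.163/0.94σ)^(1/4) = 107.7 K.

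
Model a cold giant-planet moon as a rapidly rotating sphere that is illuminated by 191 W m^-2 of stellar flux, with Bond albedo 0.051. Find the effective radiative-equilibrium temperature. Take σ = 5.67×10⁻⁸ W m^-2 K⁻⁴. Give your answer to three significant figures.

168 K

Averaging over the sphere, the absorbed flux is S(1−α)/4 = 45.31 W m^-2.
In equilibrium σT⁴ equals this, so T = 168.1 K.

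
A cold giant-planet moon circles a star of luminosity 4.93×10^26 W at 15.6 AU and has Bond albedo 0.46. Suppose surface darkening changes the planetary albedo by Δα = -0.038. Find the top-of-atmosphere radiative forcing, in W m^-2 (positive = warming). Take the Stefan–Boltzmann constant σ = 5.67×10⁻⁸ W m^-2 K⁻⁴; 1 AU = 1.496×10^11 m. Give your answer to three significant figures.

d = 15.6 × 1.496×10^11 m = 2.334×10^12 m.
Flux at the orbit: S = L/(4πd²) = 4.93×10^26/(4π·(2.33×10^12)²) = 7.203 W m^-2.
TOA radiative forcing: ΔF = −S·Δα/4 = −7.203·(-0.038)/4 = 0.06843 W m^-2.

0.0684 W m^-2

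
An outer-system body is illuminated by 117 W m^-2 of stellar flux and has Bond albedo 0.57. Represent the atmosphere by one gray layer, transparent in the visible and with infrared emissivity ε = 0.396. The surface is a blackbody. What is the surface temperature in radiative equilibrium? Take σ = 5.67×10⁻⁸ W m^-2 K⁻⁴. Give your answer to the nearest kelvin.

129 kelvin

Effective emission temperature (TOA balance): σT_e⁴ = S(1−α)/4 = 12.58 W m^-2 → T_e = 122.0 K.
For a single slab of emissivity ε, T_s⁴ = 2T_e⁴/(2−ε); thus T_s = 122.0·(1.247)^(1/4) = 129.0 K.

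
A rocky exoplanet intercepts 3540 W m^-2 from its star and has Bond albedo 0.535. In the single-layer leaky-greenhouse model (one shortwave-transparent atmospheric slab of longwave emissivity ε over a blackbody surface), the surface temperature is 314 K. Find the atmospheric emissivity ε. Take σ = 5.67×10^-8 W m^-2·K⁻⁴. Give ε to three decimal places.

0.507

Effective temperature: T_e = [S(1−α)/(4σ)]^(1/4) = 291.9 K.
Inverting T_s⁴ = 2T_e⁴/(2−ε): (T_e/T_s)⁴ = 0.7466, so ε = 2(1 − 0.7466) = 0.5068.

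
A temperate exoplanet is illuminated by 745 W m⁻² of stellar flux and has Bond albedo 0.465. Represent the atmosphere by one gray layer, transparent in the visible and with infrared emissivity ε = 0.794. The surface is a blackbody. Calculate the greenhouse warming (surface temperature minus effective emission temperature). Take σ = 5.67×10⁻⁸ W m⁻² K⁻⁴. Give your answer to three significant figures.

The planet radiates to space at T_e = [S(1−α)/(4σ)]^(1/4) = 204.7 K.
Surface balance with a leaky layer gives σT_s⁴ = σT_e⁴·2/(2−ε), so T_s = T_e·[2/(2−0.794)]^(1/4) = 232.3 K.
The atmosphere warms the surface by 27.60 K.

27.6 K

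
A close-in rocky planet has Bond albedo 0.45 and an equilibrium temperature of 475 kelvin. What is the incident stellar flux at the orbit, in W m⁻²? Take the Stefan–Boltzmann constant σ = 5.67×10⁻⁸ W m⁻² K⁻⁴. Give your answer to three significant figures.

From S(1−α)/4 = σT⁴: S = 4σT⁴/(1−α).
σT⁴ = 5.67×10⁻⁸·(475)⁴ = 2886 W m⁻².
So S = 4×2886/(1−0.45) = 20990 W m⁻².

21000 W m⁻²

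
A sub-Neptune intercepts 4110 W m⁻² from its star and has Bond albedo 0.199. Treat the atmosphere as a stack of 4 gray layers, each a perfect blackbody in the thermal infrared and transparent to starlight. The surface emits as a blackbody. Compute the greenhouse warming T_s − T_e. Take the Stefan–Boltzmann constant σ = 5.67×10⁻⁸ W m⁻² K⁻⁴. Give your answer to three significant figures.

OLR = S(1−α)/4 = 823.0 W m⁻²; the top layer radiates at T_e = 347.1 K.
T_s = (N+1)^(1/4)·T_e = 519.0 K.
Warming: T_s − T_e = 171.9 K.

172 K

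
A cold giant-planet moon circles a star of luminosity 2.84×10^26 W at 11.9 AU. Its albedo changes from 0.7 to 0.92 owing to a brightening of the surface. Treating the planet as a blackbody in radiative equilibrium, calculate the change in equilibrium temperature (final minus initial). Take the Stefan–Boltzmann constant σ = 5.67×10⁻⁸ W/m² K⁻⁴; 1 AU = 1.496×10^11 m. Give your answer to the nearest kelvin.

Orbital distance: d = 11.9 AU = 1.780×10^12 m.
S = L/(4πd²) = 7.131 W/m².
Initial: T₁ = [S(1−0.7)/(4σ)]^(1/4) = 55.42 K.
With α = 0.92, T₂ = 39.82 K.
Change: 39.82 − 55.42 = -15.59 K.

-16 K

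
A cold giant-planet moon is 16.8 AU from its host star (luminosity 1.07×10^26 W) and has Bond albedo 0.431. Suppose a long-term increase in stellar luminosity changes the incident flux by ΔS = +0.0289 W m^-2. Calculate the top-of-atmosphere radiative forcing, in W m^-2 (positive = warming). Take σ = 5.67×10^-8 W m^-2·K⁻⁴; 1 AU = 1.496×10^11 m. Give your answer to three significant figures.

d = 16.8 × 1.496×10^11 m = 2.513×10^12 m.
Flux at the orbit: S = L/(4πd²) = 1.07×10^26/(4π·(2.51×10^12)²) = 1.348 W m^-2.
Only a fraction (1−α) is absorbed and it's spread over 4πR², so ΔF = (1−α)ΔS/4 = 0.004111 W m^-2.

0.00411 W m^-2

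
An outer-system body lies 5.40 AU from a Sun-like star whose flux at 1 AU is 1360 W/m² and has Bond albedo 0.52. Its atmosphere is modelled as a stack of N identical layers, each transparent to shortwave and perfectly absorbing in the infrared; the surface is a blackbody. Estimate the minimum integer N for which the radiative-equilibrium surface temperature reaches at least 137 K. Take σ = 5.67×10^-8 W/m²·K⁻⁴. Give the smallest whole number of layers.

3

By the inverse-square law, S = 1360/5.40² = 46.64 W/m².
OLR = S(1−α)/4 = 5.597 W/m²; the top layer radiates at T_e = 99.68 K.
Since T_s⁴ = (N+1)T_e⁴, we need N ≥ (T_s/T_e)⁴ − 1 = 2.569.
The minimum whole number is N = 3.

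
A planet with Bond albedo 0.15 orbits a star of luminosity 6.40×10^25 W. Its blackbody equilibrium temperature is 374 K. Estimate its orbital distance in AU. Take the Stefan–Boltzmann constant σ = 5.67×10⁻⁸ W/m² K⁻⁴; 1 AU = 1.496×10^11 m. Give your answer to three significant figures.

0.209 AU

Energy balance gives S = 4σT⁴/(1−α) = 5220 W/m².
Then d = [L/(4πS)]^(1/2) = 3.123×10^10 m, i.e. 0.2088 AU.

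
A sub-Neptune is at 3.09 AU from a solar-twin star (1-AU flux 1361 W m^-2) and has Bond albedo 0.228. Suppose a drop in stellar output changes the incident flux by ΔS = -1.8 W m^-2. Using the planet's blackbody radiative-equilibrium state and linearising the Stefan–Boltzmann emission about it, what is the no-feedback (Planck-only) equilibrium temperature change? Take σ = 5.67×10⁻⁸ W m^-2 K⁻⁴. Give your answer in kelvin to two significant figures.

-0.47 kelvin

Irradiance scales as 1/d², so S = 1361 W m^-2 × (1/3.09)² = 142.5 W m^-2.
The baseline emission temperature is T_e = 148.4 K.
TOA radiative forcing: ΔF = (1−α)ΔS/4 = 0.772·(-1.8)/4 = -0.3474 W m^-2.
The Planck feedback parameter is 4σT_e³ = 0.7414 W m^-2/K.
So ΔT₀ = -0.3474/0.7414 = -0.469 K.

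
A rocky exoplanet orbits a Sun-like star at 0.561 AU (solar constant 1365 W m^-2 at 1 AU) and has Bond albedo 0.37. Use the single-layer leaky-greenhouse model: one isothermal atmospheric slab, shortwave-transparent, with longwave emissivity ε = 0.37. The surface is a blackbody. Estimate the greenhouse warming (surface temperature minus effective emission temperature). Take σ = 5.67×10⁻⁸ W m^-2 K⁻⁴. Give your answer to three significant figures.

By the inverse-square law, S = 1365/0.561² = 4337 W m^-2.
The planet radiates to space at T_e = [S(1−α)/(4σ)]^(1/4) = 331.3 K.
For a single slab of emissivity ε, T_s⁴ = 2T_e⁴/(2−ε); thus T_s = 331.3·(1.227)^(1/4) = 348.7 K.
The atmosphere warms the surface by 17.38 K.

17.4 K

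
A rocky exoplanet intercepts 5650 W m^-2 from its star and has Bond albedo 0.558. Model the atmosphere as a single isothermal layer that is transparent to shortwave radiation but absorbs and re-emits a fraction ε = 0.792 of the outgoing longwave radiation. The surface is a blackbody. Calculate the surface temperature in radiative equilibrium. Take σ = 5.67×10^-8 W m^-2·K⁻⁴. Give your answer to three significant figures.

367 K

The planet radiates to space at T_e = [S(1−α)/(4σ)]^(1/4) = 323.9 K.
Surface balance with a leaky layer gives σT_s⁴ = σT_e⁴·2/(2−ε), so T_s = T_e·[2/(2−0.792)]^(1/4) = 367.4 K.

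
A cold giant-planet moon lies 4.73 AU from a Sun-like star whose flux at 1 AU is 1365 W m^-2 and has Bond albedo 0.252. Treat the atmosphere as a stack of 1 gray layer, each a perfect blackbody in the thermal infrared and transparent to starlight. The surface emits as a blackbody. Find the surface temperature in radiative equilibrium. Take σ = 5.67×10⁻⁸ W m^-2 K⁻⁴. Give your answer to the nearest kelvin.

142 K

Flux at the orbit: S = 1365/(4.73)² = 61.01 W m^-2.
OLR = S(1−α)/4 = 11.41 W m^-2; the top layer radiates at T_e = 119.1 K.
For an N-layer opaque stack, T_s⁴ = (N+1)T_e⁴, hence T_s = (2)^(1/4)×119.1 K = 141.6 K.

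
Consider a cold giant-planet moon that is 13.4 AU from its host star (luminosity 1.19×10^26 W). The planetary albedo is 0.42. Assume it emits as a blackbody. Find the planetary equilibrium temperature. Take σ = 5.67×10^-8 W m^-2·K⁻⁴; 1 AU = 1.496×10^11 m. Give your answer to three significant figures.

d = 13.4 × 1.496×10^11 m = 2.005×10^12 m.
S = L/(4πd²) = 2.356 W m^-2.
Absorbed flux (global mean): S(1−α)/4 = 2.356·0.58/4 = 0.3417 W m^-2.
Balancing against σT⁴: T = (0.3417/5.67×10⁻⁸)^(1/4) = 49.55 K.

49.5 K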